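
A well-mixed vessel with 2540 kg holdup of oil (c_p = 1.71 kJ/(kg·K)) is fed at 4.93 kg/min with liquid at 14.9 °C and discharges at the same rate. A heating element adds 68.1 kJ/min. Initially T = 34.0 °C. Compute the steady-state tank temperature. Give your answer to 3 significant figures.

M c_p dT/dt = ṁ c_p (T_in − T) + Q̇.
At steady state dT/dt = 0 ⇒ T_ss = T_in + Q̇/(ṁ c_p) = 14.9 + 68.1/(4.93·1.71) = 22.978 °C.

23.0 °C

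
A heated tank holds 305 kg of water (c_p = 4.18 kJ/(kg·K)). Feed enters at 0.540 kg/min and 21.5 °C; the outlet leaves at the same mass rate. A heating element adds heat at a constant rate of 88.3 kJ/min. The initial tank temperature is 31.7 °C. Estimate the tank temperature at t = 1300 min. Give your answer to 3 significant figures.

57.7 °C

M c_p dT/dt = ṁ c_p (T_in − T) + Q̇.
Rearrange: dT/dt = (T_ss − T)/τ with τ = M/ṁ = 564.81 min and T_ss = T_in + Q̇/(ṁ c_p) = 60.619 °C.
This is linear first-order; T(t) = T_ss + (T₀ − T_ss) e^(−t/τ).
T(1300) = 60.619 + (-28.919)·e^(−1300/564.81) = 60.619 + (-28.919)·0.10009 = 57.725 °C.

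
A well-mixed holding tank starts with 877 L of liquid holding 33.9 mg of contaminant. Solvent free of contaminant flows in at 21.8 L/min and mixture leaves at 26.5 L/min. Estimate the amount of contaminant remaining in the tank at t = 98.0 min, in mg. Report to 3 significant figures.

Total volume: dV/dt = Q_in − Q_out = -4.7000 L/min, so V(t) = 877 − 4.7000 t and V(98.0) = 416.40 L.
Solute balance: dm/dt = 0 − Q_out C = −Q_out m/V(t).
Separate: dm/m = −Q_out dt/V(t) ⇒ ln(m/m₀) = −(Q_out/(Q_in−Q_out)) ln(V/V₀).
m = m₀ (V₀/V)^(Q_out/(Q_in−Q_out)) = 33.9 × (877/416.40)^(-5.6383) = 0.50848 mg.

0.508 mg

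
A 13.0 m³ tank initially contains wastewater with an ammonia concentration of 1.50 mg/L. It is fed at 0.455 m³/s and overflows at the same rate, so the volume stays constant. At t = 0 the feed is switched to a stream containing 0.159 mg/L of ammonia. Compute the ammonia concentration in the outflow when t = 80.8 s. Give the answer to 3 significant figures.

0.238 mg/L

Species balance on the tank: V dC/dt = Q(C_in − C).
Time constant τ = V/Q = 13.0/0.455 = 28.571 s.
Integrating: C(t) = C_in + (C₀ − C_in) e^(−t/τ).
C(80.8) = 0.159 + (1.50 − 0.159)·e^(−80.8/28.571) = 0.159 + (1.3410)·0.059131 = 0.23829 mg/L.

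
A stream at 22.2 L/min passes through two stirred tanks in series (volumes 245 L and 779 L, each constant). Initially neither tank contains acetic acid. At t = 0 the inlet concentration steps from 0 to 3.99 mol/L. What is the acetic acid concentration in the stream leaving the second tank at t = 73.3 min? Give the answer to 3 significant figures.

Each tank obeys Vᵢ dCᵢ/dt = Q(Cᵢ₋₁ − Cᵢ), so τᵢ = Vᵢ/Q.
τ₁ = 245/22.2 = 11.036 min; τ₂ = 779/22.2 = 35.090 min.
Solving the cascade with C₁(0)=C₂(0)=0 gives C₂(t) = C_in[1 − (τ₁ e^(−t/τ₁) − τ₂ e^(−t/τ₂))/(τ₁ − τ₂)].
At t = 73.3: e^(−t/τ₁) = 0.0013046, e^(−t/τ₂) = 0.12382.
C₂ = 3.99·[1 − (11.036·0.0013046 − 35.090·0.12382)/(-24.054)] = 3.99·0.81997 = 3.2717 mol/L.

3.27 mol/L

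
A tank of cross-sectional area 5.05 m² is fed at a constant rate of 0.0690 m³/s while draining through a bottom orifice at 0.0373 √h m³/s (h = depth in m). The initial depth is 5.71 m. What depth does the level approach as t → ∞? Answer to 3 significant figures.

3.42 m

Level balance: A dh/dt = 0.0690 − 0.0373 √h. Setting dh/dt = 0:
Q_in = 0.0373 √h_ss ⇒ √h_ss = 0.0690/0.0373 = 1.8499.
h_ss = 1.8499² = 3.4220 m. (Since h₀ = 5.71 m > h_ss, the level will fall toward this value.)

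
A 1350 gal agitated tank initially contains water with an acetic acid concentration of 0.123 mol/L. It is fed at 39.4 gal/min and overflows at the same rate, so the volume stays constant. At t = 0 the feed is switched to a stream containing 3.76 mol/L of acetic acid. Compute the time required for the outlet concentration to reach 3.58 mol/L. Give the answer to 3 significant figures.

Species balance: V dC/dt = Q(C_in − C) ⇒ τ = V/Q = 34.264 min.
C(t) = C_in + (C₀ − C_in) e^(−t/τ). Set C = 3.58 and solve for t:
e^(−t/τ) = (C − C_in)/(C₀ − C_in) = (3.58 − 3.76)/(0.123 − 3.76) = 0.049491
t = −τ ln(…) = 34.264 × 3.0060 = 103.00 min.

103 min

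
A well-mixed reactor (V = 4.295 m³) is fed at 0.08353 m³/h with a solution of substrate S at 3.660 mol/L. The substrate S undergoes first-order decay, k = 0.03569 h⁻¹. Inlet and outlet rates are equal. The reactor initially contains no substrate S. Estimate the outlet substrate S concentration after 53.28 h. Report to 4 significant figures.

1.223 mol/L

Accumulation = in − out − consumed: V dC/dt = Q C_in − Q C − k V C.
dC/dt = (Q/V) C_in − (Q/V + k) C; effective rate a = Q/V + k = 0.0194482 + 0.03569 = 0.0551382 h⁻¹.
C_ss = Q C_in/(Q + kV) = 1.29095 mol/L; C(t) = C_ss + (C₀ − C_ss) e^(−a t).
C(53.28) = 1.29095 + (-1.29095)·e^(−0.0551382·53.28) = 1.29095 + (-1.29095)·0.0529841 = 1.22255 mol/L.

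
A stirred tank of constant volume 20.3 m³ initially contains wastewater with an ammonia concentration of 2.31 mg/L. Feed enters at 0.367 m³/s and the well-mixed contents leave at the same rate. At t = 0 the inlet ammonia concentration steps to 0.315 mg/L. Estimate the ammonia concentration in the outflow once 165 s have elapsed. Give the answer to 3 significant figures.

0.416 mg/L

Species balance on the tank: V dC/dt = Q(C_in − C).
Rewrite as dC/dt + C/τ = C_in/τ, τ = V/Q = 55.313 s.
C approaches C_in exponentially: C(t) = C_in + (C₀ − C_in) e^(−t/τ).
C(165) = 0.315 + (2.31 − 0.315)·e^(−165/55.313) = 0.315 + (1.9950)·0.050640 = 0.41603 mg/L.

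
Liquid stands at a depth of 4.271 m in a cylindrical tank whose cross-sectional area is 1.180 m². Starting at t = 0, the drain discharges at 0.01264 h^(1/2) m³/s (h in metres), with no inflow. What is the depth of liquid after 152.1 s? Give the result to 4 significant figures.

1.568 m

Mass balance (ρ constant): A dh/dt = −0.01264 √h.
∫ h^(−1/2) dh = −(0.01264/A) ∫ dt, giving 2√h = 2√h₀ − (0.01264/A) t.
√h = √4.271 − 0.01264·152.1/(2·1.180) = 2.06664 − 0.814637 = 1.25200.
h = 1.25200² = 1.56751 m.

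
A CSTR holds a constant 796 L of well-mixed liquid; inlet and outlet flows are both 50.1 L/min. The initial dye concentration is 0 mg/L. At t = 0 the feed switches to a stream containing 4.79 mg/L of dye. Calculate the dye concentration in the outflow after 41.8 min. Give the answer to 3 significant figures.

Accumulation = in − out for the solute gives V dC/dt = Q(C_in − C).
Time constant τ = V/Q = 796/50.1 = 15.888 min.
Integrating: C(t) = C_in + (C₀ − C_in) e^(−t/τ).
C(41.8) = 4.79 + (0 − 4.79)·e^(−41.8/15.888) = 4.79 + (-4.7900)·0.072015 = 4.4450 mg/L.

4.45 mg/L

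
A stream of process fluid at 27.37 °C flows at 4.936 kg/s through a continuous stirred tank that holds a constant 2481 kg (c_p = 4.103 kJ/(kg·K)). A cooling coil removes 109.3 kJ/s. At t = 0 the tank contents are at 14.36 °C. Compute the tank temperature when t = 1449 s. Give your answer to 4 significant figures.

21.55 °C

Unsteady energy balance on the tank contents: M c_p dT/dt = ṁ c_p (T_in − T) − 109.3.
τ = M/ṁ = 502.634 s; T_ss = T_in − Q̇/(ṁ c_p) = 27.37 − 109.3/(4.936·4.103) = 21.9731 °C.
Solution: T(t) = T_ss + (T₀ − T_ss) e^(−t/τ).
T(1449) = 21.9731 + (-7.61311)·e^(−1449/502.634) = 21.9731 + (-7.61311)·0.0559770 = 21.5470 °C.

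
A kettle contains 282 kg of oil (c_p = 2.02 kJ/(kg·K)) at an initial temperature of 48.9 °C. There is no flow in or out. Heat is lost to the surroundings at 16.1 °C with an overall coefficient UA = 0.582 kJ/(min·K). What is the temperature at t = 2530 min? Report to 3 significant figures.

18.6 °C

M c_p dT/dt = −UA(T − T_amb).
dT/dt = (T_ss − T)/τ with T_ss = T_amb = 16.100 °C, τ = M c_p/UA = 282·2.02/0.582 = 978.76 min.
This is linear first-order; T(t) = T_ss + (T₀ − T_ss) e^(−t/τ).
T(2530) = 16.100 + (32.800)·0.075404 = 18.573 °C.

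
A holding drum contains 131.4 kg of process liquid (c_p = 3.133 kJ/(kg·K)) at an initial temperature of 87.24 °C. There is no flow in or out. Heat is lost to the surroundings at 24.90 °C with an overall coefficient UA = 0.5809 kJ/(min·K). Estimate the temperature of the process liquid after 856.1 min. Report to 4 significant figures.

Lumped-capacitance energy balance: M c_p dT/dt = UA(T_amb − T).
dT/dt = (T_ss − T)/τ with T_ss = T_amb = 24.9000 °C, τ = M c_p/UA = 131.4·3.133/0.5809 = 708.687 min.
Integrating: T(t) = T_ss + (T₀ − T_ss) e^(−t/τ).
T(856.1) = 24.9000 + (62.3400)·0.298792 = 43.5267 °C.

43.53 °C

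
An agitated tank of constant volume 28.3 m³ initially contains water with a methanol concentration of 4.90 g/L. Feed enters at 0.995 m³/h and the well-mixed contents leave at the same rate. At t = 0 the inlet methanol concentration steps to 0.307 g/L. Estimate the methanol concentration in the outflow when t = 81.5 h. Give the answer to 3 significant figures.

Species balance on the tank: V dC/dt = Q(C_in − C).
So dC/dt = (C_in − C)/τ with τ = V/Q = 28.3/0.995 = 28.442 h.
This is linear first-order; C(t) = C_in + (C₀ − C_in) e^(−t/τ).
C(81.5) = 0.307 + (4.90 − 0.307)·e^(−81.5/28.442) = 0.307 + (4.5930)·0.056957 = 0.56860 g/L.

0.569 g/L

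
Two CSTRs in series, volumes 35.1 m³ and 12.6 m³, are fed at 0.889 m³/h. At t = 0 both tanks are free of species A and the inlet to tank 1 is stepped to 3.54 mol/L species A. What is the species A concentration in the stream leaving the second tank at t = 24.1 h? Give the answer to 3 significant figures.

Time constants: τᵢ = Vᵢ/Q for each well-mixed tank.
τ₁ = 35.1/0.889 = 39.483 h; τ₂ = 12.6/0.889 = 14.173 h.
Solving the cascade with C₁(0)=C₂(0)=0 gives C₂(t) = C_in[1 − (τ₁ e^(−t/τ₁) − τ₂ e^(−t/τ₂))/(τ₁ − τ₂)].
At t = 24.1: e^(−t/τ₁) = 0.54314, e^(−t/τ₂) = 0.18261.
C₂ = 3.54·[1 − (39.483·0.54314 − 14.173·0.18261)/(25.309)] = 3.54·0.25497 = 0.90260 mol/L.

0.903 mol/L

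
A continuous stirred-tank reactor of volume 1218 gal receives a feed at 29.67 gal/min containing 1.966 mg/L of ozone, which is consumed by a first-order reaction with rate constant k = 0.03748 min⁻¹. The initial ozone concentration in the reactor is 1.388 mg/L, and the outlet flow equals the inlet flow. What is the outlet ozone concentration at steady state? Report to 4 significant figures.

0.7744 mg/L

V dC/dt = Q(C_in − C) − k V C.
Steady state (dC/dt = 0): C_ss = Q C_in/(Q + kV) = C_in/(1 + kV/Q).
C_ss = 29.67·1.966/(29.67 + 0.03748·1218) = 58.3312/75.3206 = 0.774439 mg/L.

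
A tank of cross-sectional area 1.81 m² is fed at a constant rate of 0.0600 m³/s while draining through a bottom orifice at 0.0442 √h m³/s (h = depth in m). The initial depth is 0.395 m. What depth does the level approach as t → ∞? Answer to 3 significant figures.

A dh/dt = Q_in − 0.0442 √h. Steady state requires inflow = outflow:
Q_in = 0.0442 √h_ss ⇒ √h_ss = 0.0600/0.0442 = 1.3575.
h_ss = 1.3575² = 1.8427 m. (Since h₀ = 0.395 m < h_ss, the level will rise toward this value.)

1.84 m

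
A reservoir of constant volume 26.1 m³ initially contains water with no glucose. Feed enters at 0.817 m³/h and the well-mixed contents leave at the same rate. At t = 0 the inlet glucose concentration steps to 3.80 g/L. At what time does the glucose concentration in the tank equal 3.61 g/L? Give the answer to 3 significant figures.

Species balance: V dC/dt = Q(C_in − C) ⇒ τ = V/Q = 31.946 h.
C(t) = C_in + (C₀ − C_in) e^(−t/τ). Set C = 3.61 and solve for t:
e^(−t/τ) = (C − C_in)/(C₀ − C_in) = (3.61 − 3.80)/(0 − 3.80) = 0.050000
t = −τ ln(…) = 31.946 × 2.9957 = 95.702 h.

95.7 h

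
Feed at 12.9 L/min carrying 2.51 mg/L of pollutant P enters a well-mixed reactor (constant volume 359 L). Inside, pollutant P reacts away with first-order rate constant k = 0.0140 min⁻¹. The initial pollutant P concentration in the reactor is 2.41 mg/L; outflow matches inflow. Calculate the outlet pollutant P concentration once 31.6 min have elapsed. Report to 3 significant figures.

Species balance: V dC/dt = Q C_in − Q C − k V C.
dC/dt = (Q/V) C_in − (Q/V + k) C; effective rate a = Q/V + k = 0.035933 + 0.0140 = 0.049933 min⁻¹.
C_ss = Q C_in/(Q + kV) = 1.8063 mg/L; C(t) = C_ss + (C₀ − C_ss) e^(−a t).
C(31.6) = 1.8063 + (0.60374)·e^(−0.049933·31.6) = 1.8063 + (0.60374)·0.20641 = 1.9309 mg/L.

1.93 mg/L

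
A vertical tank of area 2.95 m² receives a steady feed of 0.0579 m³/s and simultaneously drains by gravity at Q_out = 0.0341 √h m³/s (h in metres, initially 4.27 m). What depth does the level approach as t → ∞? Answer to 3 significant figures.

2.88 m

Mass balance (ρ constant): A dh/dt = Q_in − 0.0341 √h. At steady state dh/dt = 0:
Q_in = 0.0341 √h_ss ⇒ √h_ss = 0.0579/0.0341 = 1.6979.
h_ss = 1.6979² = 2.8830 m. (Since h₀ = 4.27 m > h_ss, the level will fall toward this value.)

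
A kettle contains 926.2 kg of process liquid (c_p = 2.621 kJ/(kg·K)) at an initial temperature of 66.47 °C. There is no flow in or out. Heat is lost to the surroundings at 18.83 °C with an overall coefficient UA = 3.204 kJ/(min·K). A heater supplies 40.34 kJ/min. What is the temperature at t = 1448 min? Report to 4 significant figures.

First-law balance (no shaft work): M c_p dT/dt = −UA(T − T_amb) + Q̇.
dT/dt = (T_ss − T)/τ with T_ss = T_amb + Q̇/UA = 18.83 + 40.34/3.204 = 31.4205 °C, τ = M c_p/UA = 926.2·2.621/3.204 = 757.669 min.
T approaches T_ss exponentially: T(t) = T_ss + (T₀ − T_ss) e^(−t/τ).
T(1448) = 31.4205 + (35.0495)·0.147914 = 36.6048 °C.

36.60 °C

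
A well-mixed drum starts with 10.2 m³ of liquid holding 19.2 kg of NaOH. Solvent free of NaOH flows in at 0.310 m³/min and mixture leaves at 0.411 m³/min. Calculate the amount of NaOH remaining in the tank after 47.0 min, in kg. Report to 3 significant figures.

1.50 kg

Total volume: dV/dt = Q_in − Q_out = -0.10100 m³/min, so V(t) = 10.2 − 0.10100 t and V(47.0) = 5.4530 m³.
Solute balance: dm/dt = 0 − Q_out C = −Q_out m/V(t).
dm/m = −Q_out dt/(V₀ − 0.10100 t); integrating gives ln(m/m₀) = −(Q_out/(Q_in−Q_out)) ln(V/V₀).
m = m₀ (V₀/V)^(Q_out/(Q_in−Q_out)) = 19.2 × (10.2/5.4530)^(-4.0693) = 1.5017 kg.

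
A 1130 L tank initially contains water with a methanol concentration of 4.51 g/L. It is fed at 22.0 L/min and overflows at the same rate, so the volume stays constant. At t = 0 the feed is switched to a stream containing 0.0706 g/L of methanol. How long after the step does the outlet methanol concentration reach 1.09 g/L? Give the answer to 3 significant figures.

Species balance: V dC/dt = Q(C_in − C) ⇒ τ = V/Q = 51.364 min.
C(t) = C_in + (C₀ − C_in) e^(−t/τ). Set C = 1.09 and solve for t:
e^(−t/τ) = (C − C_in)/(C₀ − C_in) = (1.09 − 0.0706)/(4.51 − 0.0706) = 0.22963
t = −τ ln(…) = 51.364 × 1.4713 = 75.572 min.

75.6 min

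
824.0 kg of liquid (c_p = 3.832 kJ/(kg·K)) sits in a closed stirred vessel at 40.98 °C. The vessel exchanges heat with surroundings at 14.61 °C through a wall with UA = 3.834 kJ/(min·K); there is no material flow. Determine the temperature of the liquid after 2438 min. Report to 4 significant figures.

15.98 °C

Lumped-capacitance energy balance: M c_p dT/dt = UA(T_amb − T).
dT/dt = (T_ss − T)/τ with T_ss = T_amb = 14.6100 °C, τ = M c_p/UA = 824.0·3.832/3.834 = 823.570 min.
Solution: T(t) = T_ss + (T₀ − T_ss) e^(−t/τ).
T(2438) = 14.6100 + (26.3700)·0.0518043 = 15.9761 °C.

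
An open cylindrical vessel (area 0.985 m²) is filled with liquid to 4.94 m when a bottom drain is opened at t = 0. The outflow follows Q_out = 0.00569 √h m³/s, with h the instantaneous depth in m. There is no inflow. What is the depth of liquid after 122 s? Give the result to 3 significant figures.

3.50 m

A dh/dt = −Q_out = −0.00569 √h.
Separate and integrate: 2(√h − √h₀) = −(0.00569/A) t.
√h = √4.94 − 0.00569·122/(2·0.985) = 2.2226 − 0.35238 = 1.8702.
h = 1.8702² = 3.4978 m.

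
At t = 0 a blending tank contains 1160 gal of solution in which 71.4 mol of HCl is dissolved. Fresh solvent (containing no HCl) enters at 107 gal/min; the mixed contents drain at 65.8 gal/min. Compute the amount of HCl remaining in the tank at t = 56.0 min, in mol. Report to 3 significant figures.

Total volume: dV/dt = Q_in − Q_out = 41.200 gal/min, so V(t) = 1160 + 41.200 t and V(56.0) = 3467.2 gal.
No HCl enters, so dm/dt = −Q_out · (m/V).
Separate: dm/m = −Q_out dt/V(t) ⇒ ln(m/m₀) = −(Q_out/(Q_in−Q_out)) ln(V/V₀).
m = m₀ (V₀/V)^(Q_out/(Q_in−Q_out)) = 71.4 × (1160/3467.2)^(1.5971) = 12.424 mol.

12.4 mol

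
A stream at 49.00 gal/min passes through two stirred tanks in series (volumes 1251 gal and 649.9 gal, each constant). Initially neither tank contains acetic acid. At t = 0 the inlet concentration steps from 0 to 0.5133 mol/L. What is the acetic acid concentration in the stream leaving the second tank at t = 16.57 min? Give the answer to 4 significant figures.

0.1142 mol/L

Time constants: τᵢ = Vᵢ/Q for each well-mixed tank.
τ₁ = 1251/49.00 = 25.5306 min; τ₂ = 649.9/49.00 = 13.2633 min.
Solving the cascade with C₁(0)=C₂(0)=0 gives C₂(t) = C_in[1 − (τ₁ e^(−t/τ₁) − τ₂ e^(−t/τ₂))/(τ₁ − τ₂)].
At t = 16.57: e^(−t/τ₁) = 0.522555, e^(−t/τ₂) = 0.286701.
C₂ = 0.5133·[1 − (25.5306·0.522555 − 13.2633·0.286701)/(12.2673)] = 0.5133·0.222443 = 0.114180 mol/L.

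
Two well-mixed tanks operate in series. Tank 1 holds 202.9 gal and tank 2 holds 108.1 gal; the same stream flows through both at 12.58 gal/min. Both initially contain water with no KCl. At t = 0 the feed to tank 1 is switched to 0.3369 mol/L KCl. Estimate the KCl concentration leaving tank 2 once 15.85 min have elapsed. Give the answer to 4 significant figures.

Time constants: τᵢ = Vᵢ/Q for each well-mixed tank.
τ₁ = 202.9/12.58 = 16.1288 min; τ₂ = 108.1/12.58 = 8.59300 min.
Tank 1: C₁ = C_in(1 − e^(−t/τ₁)). Tank 2 (τ₁ ≠ τ₂): C₂ = C_in[1 − (τ₁ e^(−t/τ₁) − τ₂ e^(−t/τ₂))/(τ₁ − τ₂)].
At t = 15.85: e^(−t/τ₁) = 0.374293, e^(−t/τ₂) = 0.158101.
C₂ = 0.3369·[1 − (16.1288·0.374293 − 8.59300·0.158101)/(7.53577)] = 0.3369·0.379183 = 0.127747 mol/L.

0.1277 mol/L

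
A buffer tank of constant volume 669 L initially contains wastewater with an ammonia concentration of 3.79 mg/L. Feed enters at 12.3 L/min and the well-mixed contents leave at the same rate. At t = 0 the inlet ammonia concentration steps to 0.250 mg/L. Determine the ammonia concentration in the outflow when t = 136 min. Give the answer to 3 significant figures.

0.540 mg/L

Species balance on the tank: V dC/dt = Q(C_in − C).
Time constant τ = V/Q = 669/12.3 = 54.390 min.
Integrating: C(t) = C_in + (C₀ − C_in) e^(−t/τ).
C(136) = 0.250 + (3.79 − 0.250)·e^(−136/54.390) = 0.250 + (3.5400)·0.082048 = 0.54045 mg/L.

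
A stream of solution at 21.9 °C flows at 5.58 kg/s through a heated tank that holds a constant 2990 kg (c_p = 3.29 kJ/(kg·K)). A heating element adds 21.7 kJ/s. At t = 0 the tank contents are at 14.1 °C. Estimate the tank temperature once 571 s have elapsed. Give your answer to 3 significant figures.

M c_p dT/dt = ṁ c_p (T_in − T) + Q̇.
Rearrange: dT/dt = (T_ss − T)/τ with τ = M/ṁ = 535.84 s and T_ss = T_in + Q̇/(ṁ c_p) = 23.082 °C.
This is linear first-order; T(t) = T_ss + (T₀ − T_ss) e^(−t/τ).
T(571) = 23.082 + (-8.9820)·e^(−571/535.84) = 23.082 + (-8.9820)·0.34452 = 19.988 °C.

20.0 °C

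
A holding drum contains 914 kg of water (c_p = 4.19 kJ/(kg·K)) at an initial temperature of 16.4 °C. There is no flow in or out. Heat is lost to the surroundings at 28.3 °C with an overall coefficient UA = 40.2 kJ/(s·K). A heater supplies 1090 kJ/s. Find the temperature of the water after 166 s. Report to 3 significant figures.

48.6 °C

Lumped-capacitance energy balance: M c_p dT/dt = UA(T_amb − T) + Q̇.
dT/dt = (T_ss − T)/τ with T_ss = T_amb + Q̇/UA = 28.3 + 1090/40.2 = 55.414 °C, τ = M c_p/UA = 914·4.19/40.2 = 95.265 s.
T approaches T_ss exponentially: T(t) = T_ss + (T₀ − T_ss) e^(−t/τ).
T(166) = 55.414 + (-39.014)·0.17508 = 48.584 °C.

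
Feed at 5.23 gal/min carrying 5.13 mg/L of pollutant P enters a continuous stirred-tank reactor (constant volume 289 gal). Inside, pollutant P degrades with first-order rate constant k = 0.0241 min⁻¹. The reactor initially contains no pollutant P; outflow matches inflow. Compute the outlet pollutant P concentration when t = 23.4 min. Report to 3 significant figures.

Species balance: V dC/dt = Q C_in − Q C − k V C.
This is linear with rate a = Q/V + k = 0.042197 min⁻¹.
C_ss = Q C_in/(Q + kV) = 2.2001 mg/L; C(t) = C_ss + (C₀ − C_ss) e^(−a t).
C(23.4) = 2.2001 + (-2.2001)·e^(−0.042197·23.4) = 2.2001 + (-2.2001)·0.37254 = 1.3805 mg/L.

1.38 mg/L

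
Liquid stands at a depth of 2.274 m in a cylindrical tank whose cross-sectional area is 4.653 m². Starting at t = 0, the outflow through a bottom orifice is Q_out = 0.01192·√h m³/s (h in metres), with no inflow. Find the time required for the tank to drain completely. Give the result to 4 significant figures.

Unsteady balance on liquid volume: A dh/dt = −0.01192 √h.
This is separable: 2 d(√h)/dt = −0.01192/A, so √h = √h₀ − (0.01192/(2A)) t.
Set h = 0: 2√h₀ = (0.01192/A) t_empty ⇒ t_empty = 2A√h₀/0.01192.
t_empty = 2·4.653·√2.274/0.01192 = 9.30600·1.50798/0.01192 = 1177.29 s.

1177 s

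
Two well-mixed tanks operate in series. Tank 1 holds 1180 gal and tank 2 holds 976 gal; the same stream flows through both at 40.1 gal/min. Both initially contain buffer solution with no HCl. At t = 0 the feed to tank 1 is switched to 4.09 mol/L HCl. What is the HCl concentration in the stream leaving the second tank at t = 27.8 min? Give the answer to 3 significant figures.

Species balance on tank i: dCᵢ/dt = (Cᵢ₋₁ − Cᵢ)/τᵢ with τᵢ = Vᵢ/Q.
τ₁ = 1180/40.1 = 29.426 min; τ₂ = 976/40.1 = 24.339 min.
Tank 1: C₁ = C_in(1 − e^(−t/τ₁)). Tank 2 (τ₁ ≠ τ₂): C₂ = C_in[1 − (τ₁ e^(−t/τ₁) − τ₂ e^(−t/τ₂))/(τ₁ − τ₂)].
At t = 27.8: e^(−t/τ₁) = 0.38878, e^(−t/τ₂) = 0.31912.
C₂ = 4.09·[1 − (29.426·0.38878 − 24.339·0.31912)/(5.0873)] = 4.09·0.27791 = 1.1366 mol/L.

1.14 mol/L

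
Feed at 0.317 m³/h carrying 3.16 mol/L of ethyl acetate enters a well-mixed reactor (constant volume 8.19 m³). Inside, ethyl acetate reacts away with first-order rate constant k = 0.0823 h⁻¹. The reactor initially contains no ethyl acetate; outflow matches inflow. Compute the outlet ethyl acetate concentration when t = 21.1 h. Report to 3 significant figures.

0.932 mol/L

Accumulation = in − out − consumed: V dC/dt = Q C_in − Q C − k V C.
This is linear with rate a = Q/V + k = 0.12101 h⁻¹.
C_ss = Q C_in/(Q + kV) = 1.0108 mol/L; C(t) = C_ss + (C₀ − C_ss) e^(−a t).
C(21.1) = 1.0108 + (-1.0108)·e^(−0.12101·21.1) = 1.0108 + (-1.0108)·0.077831 = 0.93211 mol/L.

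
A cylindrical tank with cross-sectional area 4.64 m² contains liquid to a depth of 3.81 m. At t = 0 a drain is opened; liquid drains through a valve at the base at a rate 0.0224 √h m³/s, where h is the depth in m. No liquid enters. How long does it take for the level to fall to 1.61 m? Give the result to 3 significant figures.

283 s

Mass balance (ρ constant): A dh/dt = −0.0224 √h.
This is separable: 2 d(√h)/dt = −0.0224/A, so √h = √h₀ − (0.0224/(2A)) t.
t = 2A(√h₀ − √h)/0.0224 = 2·4.64·(√3.81 − √1.61)/0.0224
  = 9.2800 × (1.9519 − 1.2689) / 0.0224 = 282.98 s.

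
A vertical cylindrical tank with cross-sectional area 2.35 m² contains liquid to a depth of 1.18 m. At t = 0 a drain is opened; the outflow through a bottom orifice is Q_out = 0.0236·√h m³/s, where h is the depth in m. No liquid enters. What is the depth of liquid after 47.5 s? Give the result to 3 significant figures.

A dh/dt = −Q_out = −0.0236 √h.
Separate and integrate: 2(√h − √h₀) = −(0.0236/A) t.
√h = √1.18 − 0.0236·47.5/(2·2.35) = 1.0863 − 0.23851 = 0.84777.
h = 0.84777² = 0.71871 m.

0.719 m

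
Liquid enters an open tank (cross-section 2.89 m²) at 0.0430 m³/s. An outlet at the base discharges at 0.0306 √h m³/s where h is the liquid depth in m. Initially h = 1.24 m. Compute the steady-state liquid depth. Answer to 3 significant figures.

1.97 m

Level balance: A dh/dt = 0.0430 − 0.0306 √h. Setting dh/dt = 0:
Q_in = 0.0306 √h_ss ⇒ √h_ss = 0.0430/0.0306 = 1.4052.
h_ss = 1.4052² = 1.9747 m. (Since h₀ = 1.24 m < h_ss, the level will rise toward this value.)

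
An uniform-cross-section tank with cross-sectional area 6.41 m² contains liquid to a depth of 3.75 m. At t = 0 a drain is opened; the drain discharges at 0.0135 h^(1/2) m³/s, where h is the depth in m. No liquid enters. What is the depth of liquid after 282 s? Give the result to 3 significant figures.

Unsteady balance on liquid volume: A dh/dt = −0.0135 √h.
This is separable: 2 d(√h)/dt = −0.0135/A, so √h = √h₀ − (0.0135/(2A)) t.
√h = √3.75 − 0.0135·282/(2·6.41) = 1.9365 − 0.29696 = 1.6395.
h = 1.6395² = 2.6881 m.

2.69 m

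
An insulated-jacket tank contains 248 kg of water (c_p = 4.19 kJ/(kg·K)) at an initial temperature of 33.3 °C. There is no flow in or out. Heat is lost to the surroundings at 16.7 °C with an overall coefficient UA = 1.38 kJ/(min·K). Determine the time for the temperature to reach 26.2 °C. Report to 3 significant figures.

420 min

Unsteady energy balance on the tank contents: M c_p dT/dt = −UA(T − T_amb).
τ = M c_p/UA = 752.99 min; T_ss = T_amb = 16.700 °C.
T(t) = T_ss + (T₀ − T_ss)e^(−t/τ); set T = 26.2:
t = −τ ln[(T − T_ss)/(T₀ − T_ss)] = −752.99 · ln(0.57229) = 420.25 min.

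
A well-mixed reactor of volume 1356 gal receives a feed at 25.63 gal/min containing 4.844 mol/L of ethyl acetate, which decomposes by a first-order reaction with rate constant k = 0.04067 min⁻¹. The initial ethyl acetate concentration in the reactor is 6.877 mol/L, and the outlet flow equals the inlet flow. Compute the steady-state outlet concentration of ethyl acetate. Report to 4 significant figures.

1.537 mol/L

Species balance: V dC/dt = Q C_in − Q C − k V C.
Steady state (dC/dt = 0): C_ss = Q C_in/(Q + kV) = C_in/(1 + kV/Q).
C_ss = 25.63·4.844/(25.63 + 0.04067·1356) = 124.152/80.7785 = 1.53694 mol/L.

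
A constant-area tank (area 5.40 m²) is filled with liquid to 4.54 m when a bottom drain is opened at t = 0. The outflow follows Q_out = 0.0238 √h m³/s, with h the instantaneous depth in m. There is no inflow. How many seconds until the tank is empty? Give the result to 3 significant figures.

A dh/dt = −Q_out = −0.0238 √h.
Separate and integrate: 2(√h − √h₀) = −(0.0238/A) t.
Tank is empty when √h = 0: t_empty = 2A√h₀/0.0238.
t_empty = 2·5.40·√4.54/0.0238 = 10.800·2.1307/0.0238 = 966.88 s.

967 s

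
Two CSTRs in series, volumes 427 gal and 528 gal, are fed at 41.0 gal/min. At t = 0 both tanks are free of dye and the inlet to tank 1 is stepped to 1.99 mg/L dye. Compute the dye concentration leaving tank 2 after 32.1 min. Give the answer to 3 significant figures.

Species balance on tank i: dCᵢ/dt = (Cᵢ₋₁ − Cᵢ)/τᵢ with τᵢ = Vᵢ/Q.
τ₁ = 427/41.0 = 10.415 min; τ₂ = 528/41.0 = 12.878 min.
Solving the cascade with C₁(0)=C₂(0)=0 gives C₂(t) = C_in[1 − (τ₁ e^(−t/τ₁) − τ₂ e^(−t/τ₂))/(τ₁ − τ₂)].
At t = 32.1: e^(−t/τ₁) = 0.045858, e^(−t/τ₂) = 0.082694.
C₂ = 1.99·[1 − (10.415·0.045858 − 12.878·0.082694)/(-2.4634)] = 1.99·0.76158 = 1.5155 mg/L.

1.52 mg/L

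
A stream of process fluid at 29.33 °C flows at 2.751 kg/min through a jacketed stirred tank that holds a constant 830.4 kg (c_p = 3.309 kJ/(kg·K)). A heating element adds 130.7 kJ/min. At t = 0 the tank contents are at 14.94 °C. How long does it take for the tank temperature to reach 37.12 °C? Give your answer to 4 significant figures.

445.7 min

Energy balance: M c_p dT/dt = ṁ c_p (T_in − T) + 130.7.
τ = M/ṁ = 301.854 min; T_ss = T_in + Q̇/(ṁ c_p) = 43.6878 °C.
T(t) = T_ss + (T₀ − T_ss) e^(−t/τ). Set T = 37.12:
e^(−t/τ) = (37.12 − 43.6878)/(14.94 − 43.6878) = 0.228463
t = −301.854 · ln(0.228463) = 445.651 min.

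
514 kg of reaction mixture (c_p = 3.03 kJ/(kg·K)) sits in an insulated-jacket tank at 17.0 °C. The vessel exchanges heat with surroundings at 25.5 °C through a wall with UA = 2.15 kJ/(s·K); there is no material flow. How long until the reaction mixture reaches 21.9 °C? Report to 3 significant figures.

Lumped-capacitance energy balance: M c_p dT/dt = UA(T_amb − T).
τ = M c_p/UA = 724.38 s; T_ss = T_amb = 25.500 °C.
T(t) = T_ss + (T₀ − T_ss)e^(−t/τ); set T = 21.9:
t = −τ ln[(T − T_ss)/(T₀ − T_ss)] = −724.38 · ln(0.42353) = 622.34 s.

622 s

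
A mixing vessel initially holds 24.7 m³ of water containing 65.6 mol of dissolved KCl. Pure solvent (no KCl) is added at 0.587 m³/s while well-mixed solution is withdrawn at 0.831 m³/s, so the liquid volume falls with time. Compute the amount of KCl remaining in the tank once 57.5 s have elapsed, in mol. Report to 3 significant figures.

Total volume: dV/dt = Q_in − Q_out = -0.24400 m³/s, so V(t) = 24.7 − 0.24400 t and V(57.5) = 10.670 m³.
No KCl enters, so dm/dt = −Q_out · (m/V).
Separate: dm/m = −Q_out dt/V(t) ⇒ ln(m/m₀) = −(Q_out/(Q_in−Q_out)) ln(V/V₀).
m = m₀ (V₀/V)^(Q_out/(Q_in−Q_out)) = 65.6 × (24.7/10.670)^(-3.4057) = 3.7619 mol.

3.76 mol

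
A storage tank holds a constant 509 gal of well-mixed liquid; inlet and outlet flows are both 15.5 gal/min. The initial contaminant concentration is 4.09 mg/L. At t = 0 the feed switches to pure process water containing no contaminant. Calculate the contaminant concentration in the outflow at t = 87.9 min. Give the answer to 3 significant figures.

Transient balance on the dissolved component: V dC/dt = Q(C_in − C).
Time constant τ = V/Q = 509/15.5 = 32.839 min.
Solution: C(t) = C_in + (C₀ − C_in) e^(−t/τ).
C(87.9) = 0 + (4.09 − 0)·e^(−87.9/32.839) = 0 + (4.0900)·0.068788 = 0.28134 mg/L.

0.281 mg/L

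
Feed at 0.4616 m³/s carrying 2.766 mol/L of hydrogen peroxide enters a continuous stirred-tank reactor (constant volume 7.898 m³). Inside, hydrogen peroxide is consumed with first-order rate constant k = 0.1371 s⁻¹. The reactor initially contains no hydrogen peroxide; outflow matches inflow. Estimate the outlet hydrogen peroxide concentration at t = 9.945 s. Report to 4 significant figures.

0.7085 mol/L

V dC/dt = Q(C_in − C) − k V C.
dC/dt = (Q/V) C_in − (Q/V + k) C; effective rate a = Q/V + k = 0.0584452 + 0.1371 = 0.195545 s⁻¹.
C_ss = Q C_in/(Q + kV) = 0.826711 mol/L; C(t) = C_ss + (C₀ − C_ss) e^(−a t).
C(9.945) = 0.826711 + (-0.826711)·e^(−0.195545·9.945) = 0.826711 + (-0.826711)·0.143031 = 0.708466 mol/L.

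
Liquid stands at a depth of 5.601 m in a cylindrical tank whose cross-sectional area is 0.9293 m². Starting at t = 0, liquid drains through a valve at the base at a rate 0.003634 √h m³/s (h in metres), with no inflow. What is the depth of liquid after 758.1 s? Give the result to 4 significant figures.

A dh/dt = −Q_out = −0.003634 √h.
Separate and integrate: 2(√h − √h₀) = −(0.003634/A) t.
√h = √5.601 − 0.003634·758.1/(2·0.9293) = 2.36664 − 1.48226 = 0.884379.
h = 0.884379² = 0.782127 m.

0.7821 m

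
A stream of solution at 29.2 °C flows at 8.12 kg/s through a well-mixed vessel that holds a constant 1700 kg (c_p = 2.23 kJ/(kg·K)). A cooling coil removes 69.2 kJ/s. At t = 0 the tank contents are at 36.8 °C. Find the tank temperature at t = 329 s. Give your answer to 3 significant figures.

Unsteady energy balance on the tank contents: M c_p dT/dt = ṁ c_p (T_in − T) − 69.2.
Rearrange: dT/dt = (T_ss − T)/τ with τ = M/ṁ = 209.36 s and T_ss = T_in − Q̇/(ṁ c_p) = 25.378 °C.
Solution: T(t) = T_ss + (T₀ − T_ss) e^(−t/τ).
T(329) = 25.378 + (11.422)·e^(−329/209.36) = 25.378 + (11.422)·0.20774 = 27.751 °C.

27.8 °C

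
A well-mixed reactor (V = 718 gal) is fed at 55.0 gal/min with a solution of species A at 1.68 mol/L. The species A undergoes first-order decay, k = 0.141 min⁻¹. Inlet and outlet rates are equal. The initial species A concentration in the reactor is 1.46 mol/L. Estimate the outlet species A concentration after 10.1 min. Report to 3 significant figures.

Accumulation = in − out − consumed: V dC/dt = Q C_in − Q C − k V C.
dC/dt = (Q/V) C_in − (Q/V + k) C; effective rate a = Q/V + k = 0.076602 + 0.141 = 0.21760 min⁻¹.
C_ss = Q C_in/(Q + kV) = 0.59141 mol/L; C(t) = C_ss + (C₀ − C_ss) e^(−a t).
C(10.1) = 0.59141 + (0.86859)·e^(−0.21760·10.1) = 0.59141 + (0.86859)·0.11105 = 0.68786 mol/L.

0.688 mol/L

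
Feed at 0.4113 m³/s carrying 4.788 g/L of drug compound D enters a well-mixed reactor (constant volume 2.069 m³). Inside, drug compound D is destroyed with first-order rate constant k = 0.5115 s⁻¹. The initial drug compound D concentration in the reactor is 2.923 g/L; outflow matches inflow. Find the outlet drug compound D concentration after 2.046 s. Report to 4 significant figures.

1.710 g/L

Species balance: V dC/dt = Q C_in − Q C − k V C.
This is linear with rate a = Q/V + k = 0.710292 s⁻¹.
C_ss = Q C_in/(Q + kV) = 1.34003 g/L; C(t) = C_ss + (C₀ − C_ss) e^(−a t).
C(2.046) = 1.34003 + (1.58297)·e^(−0.710292·2.046) = 1.34003 + (1.58297)·0.233808 = 1.71014 g/L.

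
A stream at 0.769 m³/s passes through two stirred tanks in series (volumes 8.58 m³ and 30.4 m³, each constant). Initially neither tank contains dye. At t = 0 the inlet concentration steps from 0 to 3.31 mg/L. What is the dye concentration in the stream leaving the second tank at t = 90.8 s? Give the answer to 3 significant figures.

2.85 mg/L

Species balance on tank i: dCᵢ/dt = (Cᵢ₋₁ − Cᵢ)/τᵢ with τᵢ = Vᵢ/Q.
τ₁ = 8.58/0.769 = 11.157 s; τ₂ = 30.4/0.769 = 39.532 s.
Tank 1: C₁ = C_in(1 − e^(−t/τ₁)). Tank 2 (τ₁ ≠ τ₂): C₂ = C_in[1 − (τ₁ e^(−t/τ₁) − τ₂ e^(−t/τ₂))/(τ₁ − τ₂)].
At t = 90.8: e^(−t/τ₁) = 0.00029218, e^(−t/τ₂) = 0.10057.
C₂ = 3.31·[1 − (11.157·0.00029218 − 39.532·0.10057)/(-28.375)] = 3.31·0.86000 = 2.8466 mg/L.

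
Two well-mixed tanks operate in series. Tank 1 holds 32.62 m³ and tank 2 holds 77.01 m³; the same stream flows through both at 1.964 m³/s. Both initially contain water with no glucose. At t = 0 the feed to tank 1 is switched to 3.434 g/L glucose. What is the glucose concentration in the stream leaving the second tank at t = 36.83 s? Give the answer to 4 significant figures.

1.380 g/L

Each tank obeys Vᵢ dCᵢ/dt = Q(Cᵢ₋₁ − Cᵢ), so τᵢ = Vᵢ/Q.
τ₁ = 32.62/1.964 = 16.6090 s; τ₂ = 77.01/1.964 = 39.2108 s.
Tank 1: C₁ = C_in(1 − e^(−t/τ₁)). Tank 2 (τ₁ ≠ τ₂): C₂ = C_in[1 − (τ₁ e^(−t/τ₁) − τ₂ e^(−t/τ₂))/(τ₁ − τ₂)].
At t = 36.83: e^(−t/τ₁) = 0.108883, e^(−t/τ₂) = 0.390908.
C₂ = 3.434·[1 − (16.6090·0.108883 − 39.2108·0.390908)/(-22.6018)] = 3.434·0.401846 = 1.37994 g/L.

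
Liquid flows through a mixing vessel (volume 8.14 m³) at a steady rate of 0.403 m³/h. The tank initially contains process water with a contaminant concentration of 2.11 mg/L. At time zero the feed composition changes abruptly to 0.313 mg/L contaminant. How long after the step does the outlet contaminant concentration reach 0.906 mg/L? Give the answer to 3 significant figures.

Species balance: V dC/dt = Q(C_in − C) ⇒ τ = V/Q = 20.199 h.
C(t) = C_in + (C₀ − C_in) e^(−t/τ). Set C = 0.906 and solve for t:
e^(−t/τ) = (C − C_in)/(C₀ − C_in) = (0.906 − 0.313)/(2.11 − 0.313) = 0.32999
t = −τ ln(…) = 20.199 × 1.1087 = 22.394 h.

22.4 h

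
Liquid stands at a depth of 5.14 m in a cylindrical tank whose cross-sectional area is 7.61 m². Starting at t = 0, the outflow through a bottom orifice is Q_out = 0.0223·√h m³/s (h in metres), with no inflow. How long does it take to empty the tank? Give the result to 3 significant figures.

With no inflow, A dh/dt = −0.0223 √h.
This is separable: 2 d(√h)/dt = −0.0223/A, so √h = √h₀ − (0.0223/(2A)) t.
Set h = 0: 2√h₀ = (0.0223/A) t_empty ⇒ t_empty = 2A√h₀/0.0223.
t_empty = 2·7.61·√5.14/0.0223 = 15.220·2.2672/0.0223 = 1547.4 s.

1550 s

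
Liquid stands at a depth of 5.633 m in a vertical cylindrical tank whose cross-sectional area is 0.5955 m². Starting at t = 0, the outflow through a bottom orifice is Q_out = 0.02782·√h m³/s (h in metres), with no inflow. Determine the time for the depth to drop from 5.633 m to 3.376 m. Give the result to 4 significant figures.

22.95 s

With no inflow, A dh/dt = −0.02782 √h.
This is separable: 2 d(√h)/dt = −0.02782/A, so √h = √h₀ − (0.02782/(2A)) t.
t = 2A(√h₀ − √h)/0.02782 = 2·0.5955·(√5.633 − √3.376)/0.02782
  = 1.19100 × (2.37339 − 1.83739) / 0.02782 = 22.9469 s.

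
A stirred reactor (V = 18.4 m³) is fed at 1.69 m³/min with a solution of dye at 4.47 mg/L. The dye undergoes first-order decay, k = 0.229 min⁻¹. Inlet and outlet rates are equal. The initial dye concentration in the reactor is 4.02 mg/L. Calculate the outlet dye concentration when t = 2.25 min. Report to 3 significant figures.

2.61 mg/L

Species balance: V dC/dt = Q C_in − Q C − k V C.
This is linear with rate a = Q/V + k = 0.32085 min⁻¹.
C_ss = Q C_in/(Q + kV) = 1.2796 mg/L; C(t) = C_ss + (C₀ − C_ss) e^(−a t).
C(2.25) = 1.2796 + (2.7404)·e^(−0.32085·2.25) = 1.2796 + (2.7404)·0.48582 = 2.6110 mg/L.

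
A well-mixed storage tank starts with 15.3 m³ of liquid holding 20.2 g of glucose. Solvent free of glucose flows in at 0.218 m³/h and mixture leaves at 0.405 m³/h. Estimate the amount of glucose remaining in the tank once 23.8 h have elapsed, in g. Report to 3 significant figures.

9.59 g

Total volume: dV/dt = Q_in − Q_out = -0.18700 m³/h, so V(t) = 15.3 − 0.18700 t and V(23.8) = 10.849 m³.
Solute balance: dm/dt = 0 − Q_out C = −Q_out m/V(t).
Separate: dm/m = −Q_out dt/V(t) ⇒ ln(m/m₀) = −(Q_out/(Q_in−Q_out)) ln(V/V₀).
m = m₀ (V₀/V)^(Q_out/(Q_in−Q_out)) = 20.2 × (15.3/10.849)^(-2.1658) = 9.5947 g.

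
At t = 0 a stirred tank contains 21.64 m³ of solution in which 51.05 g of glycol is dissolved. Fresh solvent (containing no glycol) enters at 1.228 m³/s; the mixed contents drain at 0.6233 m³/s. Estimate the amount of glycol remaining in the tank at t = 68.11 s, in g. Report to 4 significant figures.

17.02 g

Let m(t) be the amount of glycol. Volume: V(t) = V₀ + (Q_in − Q_out) t = 21.64 + 0.604700 t; V(68.11) = 62.8261 m³.
Species balance (pure solvent in): dm/dt = −Q_out · m/V(t).
Separate: dm/m = −Q_out dt/V(t) ⇒ ln(m/m₀) = −(Q_out/(Q_in−Q_out)) ln(V/V₀).
m = m₀ (V₀/V)^(Q_out/(Q_in−Q_out)) = 51.05 × (21.64/62.8261)^(1.03076) = 17.0167 g.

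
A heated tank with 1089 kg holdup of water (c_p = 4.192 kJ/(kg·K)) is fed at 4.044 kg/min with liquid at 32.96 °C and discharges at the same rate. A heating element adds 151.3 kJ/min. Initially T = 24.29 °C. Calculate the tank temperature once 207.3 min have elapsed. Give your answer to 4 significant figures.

33.74 °C

Heat balance on the well-mixed liquid: M c_p dT/dt = ṁ c_p (T_in − T) + 151.3.
Rearrange: dT/dt = (T_ss − T)/τ with τ = M/ṁ = 269.288 min and T_ss = T_in + Q̇/(ṁ c_p) = 41.8850 °C.
Integrating: T(t) = T_ss + (T₀ − T_ss) e^(−t/τ).
T(207.3) = 41.8850 + (-17.5950)·e^(−207.3/269.288) = 41.8850 + (-17.5950)·0.463102 = 33.7367 °C.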